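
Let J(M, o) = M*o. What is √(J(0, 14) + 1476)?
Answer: 6*√41 ≈ 38.419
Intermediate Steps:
√(J(0, 14) + 1476) = √(0*14 + 1476) = √(0 + 1476) = √1476 = 6*√41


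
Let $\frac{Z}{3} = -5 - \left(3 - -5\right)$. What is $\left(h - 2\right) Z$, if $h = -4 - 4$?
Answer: $390$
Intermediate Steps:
$Z = -39$ ($Z = 3 \left(-5 - \left(3 - -5\right)\right) = 3 \left(-5 - \left(3 + 5\right)\right) = 3 \left(-5 - 8\right) = 3 \left(-13\right) = -39$)
$h = -8$
$\left(h - 2\right) Z = \left(-8 - 2\right) \left(-39\right) = \left(-10\right) \left(-39\right) = 390$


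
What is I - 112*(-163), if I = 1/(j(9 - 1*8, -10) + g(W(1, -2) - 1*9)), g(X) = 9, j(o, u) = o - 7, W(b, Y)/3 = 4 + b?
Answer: 54769/3 ≈ 18256.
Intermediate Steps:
W(b, Y) = 12 + 3*b (W(b, Y) = 3*(4 + b) = 12 + 3*b)
j(o, u) = -7 + o
I = ⅓ (I = 1/((-7 + (9 - 1*8)) + 9) = 1/((-7 + (9 - 8)) + 9) = 1/((-7 + 1) + 9) = 1/(-6 + 9) = 1/3 = ⅓ ≈ 0.33333)
I - 112*(-163) = ⅓ - 112*(-163) = ⅓ + 18256 = 54769/3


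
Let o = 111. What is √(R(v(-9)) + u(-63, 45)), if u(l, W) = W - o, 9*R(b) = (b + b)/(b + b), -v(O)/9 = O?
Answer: I*√593/3 ≈ 8.1172*I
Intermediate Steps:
v(O) = -9*O
R(b) = ⅑ (R(b) = ((b + b)/(b + b))/9 = ((2*b)/((2*b)))/9 = ((2*b)*(1/(2*b)))/9 = (⅑)*1 = ⅑)
u(l, W) = -111 + W (u(l, W) = W - 1*111 = W - 111 = -111 + W)
√(R(v(-9)) + u(-63, 45)) = √(⅑ + (-111 + 45)) = √(⅑ - 66) = √(-593/9) = I*√593/3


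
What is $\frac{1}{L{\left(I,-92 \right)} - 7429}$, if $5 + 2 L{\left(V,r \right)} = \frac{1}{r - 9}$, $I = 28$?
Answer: $- \frac{101}{750582} \approx -0.00013456$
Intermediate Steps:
$L{\left(V,r \right)} = - \frac{5}{2} + \frac{1}{2 \left(-9 + r\right)}$ ($L{\left(V,r \right)} = - \frac{5}{2} + \frac{1}{2 \left(r - 9\right)} = - \frac{5}{2} + \frac{1}{2 \left(-9 + r\right)}$)
$\frac{1}{L{\left(I,-92 \right)} - 7429} = \frac{1}{\frac{46 - -460}{2 \left(-9 - 92\right)} - 7429} = \frac{1}{\frac{46 + 460}{2 \left(-101\right)} - 7429} = \frac{1}{\frac{1}{2} \left(- \frac{1}{101}\right) 506 - 7429} = \frac{1}{- \frac{253}{101} - 7429} = \frac{1}{- \frac{750582}{101}} = - \frac{101}{750582}$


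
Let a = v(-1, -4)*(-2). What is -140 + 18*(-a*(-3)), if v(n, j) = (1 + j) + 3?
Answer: -140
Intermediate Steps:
v(n, j) = 4 + j
a = 0 (a = (4 - 4)*(-2) = 0*(-2) = 0)
-140 + 18*(-a*(-3)) = -140 + 18*(-1*0*(-3)) = -140 + 18*(0*(-3)) = -140 + 18*0 = -140 + 0 = -140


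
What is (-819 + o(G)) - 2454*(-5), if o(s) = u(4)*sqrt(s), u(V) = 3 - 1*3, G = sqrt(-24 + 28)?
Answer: 11451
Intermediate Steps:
G = 2 (G = sqrt(4) = 2)
u(V) = 0 (u(V) = 3 - 3 = 0)
o(s) = 0 (o(s) = 0*sqrt(s) = 0)
(-819 + o(G)) - 2454*(-5) = (-819 + 0) - 2454*(-5) = -819 + 12270 = 11451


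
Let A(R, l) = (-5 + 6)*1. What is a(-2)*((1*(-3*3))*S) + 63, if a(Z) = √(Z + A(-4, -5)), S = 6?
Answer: 63 - 54*I ≈ 63.0 - 54.0*I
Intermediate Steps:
A(R, l) = 1 (A(R, l) = 1*1 = 1)
a(Z) = √(1 + Z) (a(Z) = √(Z + 1) = √(1 + Z))
a(-2)*((1*(-3*3))*S) + 63 = √(1 - 2)*((1*(-3*3))*6) + 63 = √(-1)*((1*(-9))*6) + 63 = I*(-9*6) + 63 = I*(-54) + 63 = -54*I + 63 = 63 - 54*I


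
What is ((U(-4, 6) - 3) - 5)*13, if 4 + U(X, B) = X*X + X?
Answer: 0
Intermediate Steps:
U(X, B) = -4 + X + X² (U(X, B) = -4 + (X*X + X) = -4 + (X² + X) = -4 + (X + X²) = -4 + X + X²)
((U(-4, 6) - 3) - 5)*13 = (((-4 - 4 + (-4)²) - 3) - 5)*13 = (((-4 - 4 + 16) - 3) - 5)*13 = ((8 - 3) - 5)*13 = (5 - 5)*13 = 0*13 = 0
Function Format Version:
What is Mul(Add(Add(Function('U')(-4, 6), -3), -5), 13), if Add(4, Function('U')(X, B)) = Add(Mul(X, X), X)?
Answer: 0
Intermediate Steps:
Function('U')(X, B) = Add(-4, X, Pow(X, 2)) (Function('U')(X, B) = Add(-4, Add(Mul(X, X), X)) = Add(-4, Add(Pow(X, 2), X)) = Add(-4, Add(X, Pow(X, 2))) = Add(-4, X, Pow(X, 2)))
Mul(Add(Add(Function('U')(-4, 6), -3), -5), 13) = Mul(Add(Add(Add(-4, -4, Pow(-4, 2)), -3), -5), 13) = Mul(Add(Add(Add(-4, -4, 16), -3), -5), 13) = Mul(Add(Add(8, -3), -5), 13) = Mul(Add(5, -5), 13) = Mul(0, 13) = 0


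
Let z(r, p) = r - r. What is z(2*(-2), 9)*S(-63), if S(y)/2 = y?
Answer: 0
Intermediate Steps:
z(r, p) = 0
S(y) = 2*y
z(2*(-2), 9)*S(-63) = 0*(2*(-63)) = 0*(-126) = 0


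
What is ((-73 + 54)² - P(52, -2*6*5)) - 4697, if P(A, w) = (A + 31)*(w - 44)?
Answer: 4296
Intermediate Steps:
P(A, w) = (-44 + w)*(31 + A) (P(A, w) = (31 + A)*(-44 + w) = (-44 + w)*(31 + A))
((-73 + 54)² - P(52, -2*6*5)) - 4697 = ((-73 + 54)² - (-1364 - 44*52 + 31*(-2*6*5) + 52*(-2*6*5))) - 4697 = ((-19)² - (-1364 - 2288 + 31*(-12*5) + 52*(-12*5))) - 4697 = (361 - (-1364 - 2288 + 31*(-60) + 52*(-60))) - 4697 = (361 - (-1364 - 2288 - 1860 - 3120)) - 4697 = (361 - 1*(-8632)) - 4697 = (361 + 8632) - 4697 = 8993 - 4697 = 4296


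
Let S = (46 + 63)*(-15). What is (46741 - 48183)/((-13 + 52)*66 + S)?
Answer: -1442/939 ≈ -1.5357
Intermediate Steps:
S = -1635 (S = 109*(-15) = -1635)
(46741 - 48183)/((-13 + 52)*66 + S) = (46741 - 48183)/((-13 + 52)*66 - 1635) = -1442/(39*66 - 1635) = -1442/(2574 - 1635) = -1442/939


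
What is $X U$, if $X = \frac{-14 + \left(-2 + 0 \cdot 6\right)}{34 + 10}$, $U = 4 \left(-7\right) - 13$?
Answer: $\frac{164}{11} \approx 14.909$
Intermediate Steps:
$U = -41$ ($U = -28 - 13 = -41$)
$X = - \frac{4}{11}$ ($X = \frac{-14 + \left(-2 + 0\right)}{44} = \left(-14 - 2\right) \frac{1}{44} = \left(-16\right) \frac{1}{44} = - \frac{4}{11} \approx -0.36364$)
$X U = \left(- \frac{4}{11}\right) \left(-41\right) = \frac{164}{11}$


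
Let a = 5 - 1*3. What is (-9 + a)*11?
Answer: -77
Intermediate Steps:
a = 2 (a = 5 - 3 = 2)
(-9 + a)*11 = (-9 + 2)*11 = -7*11 = -77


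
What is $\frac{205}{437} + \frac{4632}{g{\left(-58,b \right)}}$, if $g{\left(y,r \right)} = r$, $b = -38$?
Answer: $- \frac{53063}{437} \approx -121.43$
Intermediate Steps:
$\frac{205}{437} + \frac{4632}{g{\left(-58,b \right)}} = \frac{205}{437} + \frac{4632}{-38} = 205 \cdot \frac{1}{437} + 4632 \left(- \frac{1}{38}\right) = \frac{205}{437} - \frac{2316}{19} = - \frac{53063}{437}$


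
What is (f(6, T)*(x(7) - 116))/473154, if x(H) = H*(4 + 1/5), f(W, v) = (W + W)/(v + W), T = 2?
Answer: -433/1577180 ≈ -0.00027454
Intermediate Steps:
f(W, v) = 2*W/(W + v) (f(W, v) = (2*W)/(W + v) = 2*W/(W + v))
x(H) = 21*H/5 (x(H) = H*(4 + ⅕) = H*(21/5) = 21*H/5)
(f(6, T)*(x(7) - 116))/473154 = ((2*6/(6 + 2))*((21/5)*7 - 116))/473154 = ((2*6/8)*(147/5 - 116))*(1/473154) = ((2*6*(⅛))*(-433/5))*(1/473154) = ((3/2)*(-433/5))*(1/473154) = -1299/10*1/473154 = -433/1577180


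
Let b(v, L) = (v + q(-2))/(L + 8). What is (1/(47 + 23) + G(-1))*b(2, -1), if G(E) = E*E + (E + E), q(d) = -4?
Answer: 69/245 ≈ 0.28163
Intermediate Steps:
G(E) = E² + 2*E
b(v, L) = (-4 + v)/(8 + L) (b(v, L) = (v - 4)/(L + 8) = (-4 + v)/(8 + L))
(1/(47 + 23) + G(-1))*b(2, -1) = (1/(47 + 23) - (2 - 1))*((-4 + 2)/(8 - 1)) = (1/70 - 1*1)*(-2/7) = (1/70 - 1)*((⅐)*(-2)) = -69/70*(-2/7) = 69/245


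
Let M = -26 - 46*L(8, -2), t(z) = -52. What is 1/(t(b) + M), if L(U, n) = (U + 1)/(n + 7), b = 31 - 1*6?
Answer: -5/804 ≈ -0.0062189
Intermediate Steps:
b = 25 (b = 31 - 6 = 25)
L(U, n) = (1 + U)/(7 + n)
M = -544/5 (M = -26 - 46*(1 + 8)/(7 - 2) = -26 - 46*9/5 = -26 - 414/5 = -544/5 ≈ -108.80)
1/(t(b) + M) = 1/(-52 - 544/5) = 1/(-804/5) = -5/804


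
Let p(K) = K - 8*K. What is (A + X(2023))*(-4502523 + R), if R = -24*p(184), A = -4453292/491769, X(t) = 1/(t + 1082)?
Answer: 22672854923863/559935 ≈ 4.0492e+7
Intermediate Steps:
X(t) = 1/(1082 + t)
A = -44092/4869 (A = -4453292*1/491769 = -44092/4869 ≈ -9.0557)
p(K) = -7*K
R = 30912 (R = -(-168)*184 = -24*(-1288) = 30912)
(A + X(2023))*(-4502523 + R) = (-44092/4869 + 1/(1082 + 2023))*(-4502523 + 30912) = (-44092/4869 + 1/3105)*(-4471611) = -15211199/1679805*(-4471611) = 22672854923863/559935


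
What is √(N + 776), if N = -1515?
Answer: I*√739 ≈ 27.185*I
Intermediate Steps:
√(N + 776) = √(-1515 + 776) = √(-739) = I*√739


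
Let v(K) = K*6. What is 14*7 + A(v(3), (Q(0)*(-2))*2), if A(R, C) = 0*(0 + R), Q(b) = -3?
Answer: 98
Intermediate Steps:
v(K) = 6*K
A(R, C) = 0 (A(R, C) = 0*R = 0)
14*7 + A(v(3), (Q(0)*(-2))*2) = 14*7 + 0 = 98 + 0 = 98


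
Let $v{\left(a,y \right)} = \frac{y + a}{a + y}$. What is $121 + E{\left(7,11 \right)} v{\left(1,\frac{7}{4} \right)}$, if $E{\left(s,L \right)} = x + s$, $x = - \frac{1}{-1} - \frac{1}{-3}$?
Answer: $\frac{388}{3} \approx 129.33$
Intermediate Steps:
$v{\left(a,y \right)} = 1$ ($v{\left(a,y \right)} = \frac{a + y}{a + y} = 1$)
$x = \frac{4}{3}$ ($x = \left(-1\right) \left(-1\right) - - \frac{1}{3} = 1 + \frac{1}{3} = \frac{4}{3} \approx 1.3333$)
$E{\left(s,L \right)} = \frac{4}{3} + s$
$121 + E{\left(7,11 \right)} v{\left(1,\frac{7}{4} \right)} = 121 + \left(\frac{4}{3} + 7\right) 1 = 121 + \frac{25}{3} \cdot 1 = 121 + \frac{25}{3} = \frac{388}{3}$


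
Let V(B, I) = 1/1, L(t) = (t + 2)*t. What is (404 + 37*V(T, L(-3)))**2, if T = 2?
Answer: 194481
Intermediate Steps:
L(t) = t*(2 + t) (L(t) = (2 + t)*t = t*(2 + t))
V(B, I) = 1
(404 + 37*V(T, L(-3)))**2 = (404 + 37*1)**2 = (404 + 37)**2 = 441**2 = 194481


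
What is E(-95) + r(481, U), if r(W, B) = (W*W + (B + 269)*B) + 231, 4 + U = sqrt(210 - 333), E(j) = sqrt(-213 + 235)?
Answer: 230409 + sqrt(22) + 261*I*sqrt(123) ≈ 2.3041e+5 + 2894.6*I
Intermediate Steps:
E(j) = sqrt(22)
U = -4 + I*sqrt(123) (U = -4 + sqrt(210 - 333) = -4 + sqrt(-123) = -4 + I*sqrt(123) ≈ -4.0 + 11.091*I)
r(W, B) = 231 + W**2 + B*(269 + B) (r(W, B) = (W**2 + (269 + B)*B) + 231 = (W**2 + B*(269 + B)) + 231 = 231 + W**2 + B*(269 + B))
E(-95) + r(481, U) = sqrt(22) + (231 + (-4 + I*sqrt(123))**2 + 481**2 + 269*(-4 + I*sqrt(123))) = sqrt(22) + (231 + (-4 + I*sqrt(123))**2 + 231361 + (-1076 + 269*I*sqrt(123))) = sqrt(22) + (230516 + (-4 + I*sqrt(123))**2 + 269*I*sqrt(123)) = 230516 + sqrt(22) + (-4 + I*sqrt(123))**2 + 269*I*sqrt(123)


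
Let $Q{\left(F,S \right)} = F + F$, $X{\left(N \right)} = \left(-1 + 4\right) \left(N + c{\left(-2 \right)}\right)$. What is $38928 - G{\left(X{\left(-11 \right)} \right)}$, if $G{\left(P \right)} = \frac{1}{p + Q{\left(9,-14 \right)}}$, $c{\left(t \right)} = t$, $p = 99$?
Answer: $\frac{4554575}{117} \approx 38928.0$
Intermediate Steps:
$X{\left(N \right)} = -6 + 3 N$ ($X{\left(N \right)} = \left(-1 + 4\right) \left(N - 2\right) = 3 \left(-2 + N\right) = -6 + 3 N$)
$Q{\left(F,S \right)} = 2 F$
$G{\left(P \right)} = \frac{1}{117}$ ($G{\left(P \right)} = \frac{1}{99 + 2 \cdot 9} = \frac{1}{99 + 18} = \frac{1}{117}$)
$38928 - G{\left(X{\left(-11 \right)} \right)} = 38928 - \frac{1}{117} = \frac{4554575}{117}$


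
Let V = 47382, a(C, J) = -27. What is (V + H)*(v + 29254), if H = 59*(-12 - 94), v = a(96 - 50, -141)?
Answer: 1202048056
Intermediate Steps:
v = -27
H = -6254 (H = 59*(-106) = -6254)
(V + H)*(v + 29254) = (47382 - 6254)*(-27 + 29254) = 41128*29227 = 1202048056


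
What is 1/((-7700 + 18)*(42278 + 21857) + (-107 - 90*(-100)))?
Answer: -1/492676177 ≈ -2.0297e-9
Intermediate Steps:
1/((-7700 + 18)*(42278 + 21857) + (-107 - 90*(-100))) = 1/(-7682*64135 + (-107 + 9000)) = 1/(-492685070 + 8893) = 1/(-492676177) = -1/492676177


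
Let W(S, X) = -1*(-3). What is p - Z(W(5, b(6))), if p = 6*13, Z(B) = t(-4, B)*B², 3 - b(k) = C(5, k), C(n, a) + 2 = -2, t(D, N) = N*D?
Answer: 186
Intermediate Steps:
t(D, N) = D*N
C(n, a) = -4 (C(n, a) = -2 - 2 = -4)
b(k) = 7 (b(k) = 3 - 1*(-4) = 3 + 4 = 7)
W(S, X) = 3
Z(B) = -4*B³ (Z(B) = (-4*B)*B² = -4*B³)
p = 78
p - Z(W(5, b(6))) = 78 - (-4)*3³ = 78 - (-4)*27 = 78 - 1*(-108) = 78 + 108 = 186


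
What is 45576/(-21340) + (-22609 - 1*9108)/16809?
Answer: -360731941/89676015 ≈ -4.0226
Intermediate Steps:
45576/(-21340) + (-22609 - 1*9108)/16809 = 45576*(-1/21340) + (-22609 - 9108)*(1/16809) = -11394/5335 - 31717*1/16809 = -11394/5335 - 31717/16809 = -360731941/89676015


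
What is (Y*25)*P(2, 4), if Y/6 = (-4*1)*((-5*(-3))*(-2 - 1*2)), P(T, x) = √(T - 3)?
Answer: 36000*I ≈ 36000.0*I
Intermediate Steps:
P(T, x) = √(-3 + T)
Y = 1440 (Y = 6*((-4*1)*((-5*(-3))*(-2 - 1*2))) = 6*(-60*(-2 - 2)) = 6*(-60*(-4)) = 6*(-4*(-60)) = 6*240 = 1440)
(Y*25)*P(2, 4) = (1440*25)*√(-3 + 2) = 36000*√(-1) = 36000*I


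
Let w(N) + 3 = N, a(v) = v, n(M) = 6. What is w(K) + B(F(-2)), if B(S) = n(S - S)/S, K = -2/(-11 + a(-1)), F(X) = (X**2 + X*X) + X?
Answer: -11/6 ≈ -1.8333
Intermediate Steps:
F(X) = X + 2*X**2 (F(X) = (X**2 + X**2) + X = 2*X**2 + X = X + 2*X**2)
K = 1/6 (K = -2/(-11 - 1) = -2/(-12) = -2*(-1/12) = 1/6 ≈ 0.16667)
w(N) = -3 + N
B(S) = 6/S
w(K) + B(F(-2)) = (-3 + 1/6) + 6/((-2*(1 + 2*(-2)))) = -17/6 + 6/((-2*(1 - 4))) = -17/6 + 6/((-2*(-3))) = -17/6 + 6/6 = -17/6 + 6*(1/6) = -17/6 + 1 = -11/6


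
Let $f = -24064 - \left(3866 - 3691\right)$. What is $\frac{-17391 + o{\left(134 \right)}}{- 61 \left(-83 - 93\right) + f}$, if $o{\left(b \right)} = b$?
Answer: $\frac{17257}{13503} \approx 1.278$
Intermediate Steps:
$f = -24239$ ($f = -24064 - \left(3866 - 3691\right) = -24064 - 175 = -24239$)
$\frac{-17391 + o{\left(134 \right)}}{- 61 \left(-83 - 93\right) + f} = \frac{-17391 + 134}{- 61 \left(-83 - 93\right) - 24239} = - \frac{17257}{\left(-61\right) \left(-176\right) - 24239} = - \frac{17257}{10736 - 24239} = - \frac{17257}{-13503} = \left(-17257\right) \left(- \frac{1}{13503}\right) = \frac{17257}{13503}$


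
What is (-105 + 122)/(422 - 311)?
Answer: 17/111 ≈ 0.15315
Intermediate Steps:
(-105 + 122)/(422 - 311) = 17/111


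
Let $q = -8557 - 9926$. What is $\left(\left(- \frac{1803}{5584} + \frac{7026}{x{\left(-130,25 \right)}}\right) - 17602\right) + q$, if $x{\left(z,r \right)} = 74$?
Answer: $- \frac{7435899799}{206608} \approx -35990.0$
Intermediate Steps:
$q = -18483$ ($q = -8557 - 9926 = -18483$)
$\left(\left(- \frac{1803}{5584} + \frac{7026}{x{\left(-130,25 \right)}}\right) - 17602\right) + q = \left(\left(- \frac{1803}{5584} + \frac{7026}{74}\right) - 17602\right) - 18483 = \left(\left(\left(-1803\right) \frac{1}{5584} + 7026 \cdot \frac{1}{74}\right) - 17602\right) - 18483 = \left(\left(- \frac{1803}{5584} + \frac{3513}{37}\right) - 17602\right) - 18483 = \left(\frac{19549881}{206608} - 17602\right) - 18483 = - \frac{3617164135}{206608} - 18483 = - \frac{7435899799}{206608}$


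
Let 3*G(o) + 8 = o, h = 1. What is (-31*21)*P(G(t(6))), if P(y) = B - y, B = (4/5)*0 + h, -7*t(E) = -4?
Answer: -2263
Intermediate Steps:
t(E) = 4/7 (t(E) = -⅐*(-4) = 4/7)
B = 1 (B = (4/5)*0 + 1 = (4*(⅕))*0 + 1 = (⅘)*0 + 1 = 0 + 1 = 1)
G(o) = -8/3 + o/3
P(y) = 1 - y
(-31*21)*P(G(t(6))) = (-31*21)*(1 - (-8/3 + (⅓)*(4/7))) = -651*(1 - (-8/3 + 4/21)) = -651*(1 - 1*(-52/21)) = -651*(1 + 52/21) = -651*73/21 = -2263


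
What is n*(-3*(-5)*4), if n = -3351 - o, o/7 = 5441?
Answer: -2486280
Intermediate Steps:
o = 38087 (o = 7*5441 = 38087)
n = -41438 (n = -3351 - 1*38087 = -3351 - 38087 = -41438)
n*(-3*(-5)*4) = -41438*(-3*(-5))*4 = -621570*4 = -41438*60 = -2486280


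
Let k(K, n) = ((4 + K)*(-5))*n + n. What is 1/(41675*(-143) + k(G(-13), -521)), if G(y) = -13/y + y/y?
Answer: -1/5944416 ≈ -1.6823e-7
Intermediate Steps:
G(y) = 1 - 13/y (G(y) = -13/y + 1 = 1 - 13/y)
k(K, n) = n + n*(-20 - 5*K) (k(K, n) = (-20 - 5*K)*n + n = n*(-20 - 5*K) + n = n + n*(-20 - 5*K))
1/(41675*(-143) + k(G(-13), -521)) = 1/(41675*(-143) - 1*(-521)*(19 + 5*((-13 - 13)/(-13)))) = 1/(-5959525 - 1*(-521)*(19 + 5*(-1/13*(-26)))) = 1/(-5959525 - 1*(-521)*(19 + 5*2)) = 1/(-5959525 - 1*(-521)*(19 + 10)) = 1/(-5959525 - 1*(-521)*29) = 1/(-5959525 + 15109) = 1/(-5944416) = -1/5944416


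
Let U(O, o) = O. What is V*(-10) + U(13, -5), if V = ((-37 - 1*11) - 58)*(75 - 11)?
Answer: 67853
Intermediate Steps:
V = -6784 (V = ((-37 - 11) - 58)*64 = (-48 - 58)*64 = -106*64 = -6784)
V*(-10) + U(13, -5) = -6784*(-10) + 13 = 67840 + 13 = 67853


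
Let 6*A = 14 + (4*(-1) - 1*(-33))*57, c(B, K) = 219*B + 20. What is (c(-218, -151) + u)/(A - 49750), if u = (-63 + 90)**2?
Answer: 281958/296833 ≈ 0.94989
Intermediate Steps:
c(B, K) = 20 + 219*B
u = 729 (u = 27**2 = 729)
A = 1667/6 (A = (14 + (4*(-1) - 1*(-33))*57)/6 = (14 + (-4 + 33)*57)/6 = (14 + 29*57)/6 = (14 + 1653)/6 = (1/6)*1667 = 1667/6 ≈ 277.83)
(c(-218, -151) + u)/(A - 49750) = ((20 + 219*(-218)) + 729)/(1667/6 - 49750) = ((20 - 47742) + 729)/(-296833/6) = (-47722 + 729)*(-6/296833) = -46993*(-6/296833) = 281958/296833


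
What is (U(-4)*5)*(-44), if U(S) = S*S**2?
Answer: 14080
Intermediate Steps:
U(S) = S**3
(U(-4)*5)*(-44) = ((-4)**3*5)*(-44) = -64*5*(-44) = -320*(-44) = 14080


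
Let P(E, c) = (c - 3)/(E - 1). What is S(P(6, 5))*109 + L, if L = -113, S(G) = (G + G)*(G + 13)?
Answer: 26387/25 ≈ 1055.5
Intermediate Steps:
P(E, c) = (-3 + c)/(-1 + E)
S(G) = 2*G*(13 + G) (S(G) = (2*G)*(13 + G) = 2*G*(13 + G))
S(P(6, 5))*109 + L = (2*((-3 + 5)/(-1 + 6))*(13 + (-3 + 5)/(-1 + 6)))*109 - 113 = (2*(2/5)*(13 + 2/5))*109 - 113 = (2*((⅕)*2)*(13 + (⅕)*2))*109 - 113 = (2*(⅖)*(13 + ⅖))*109 - 113 = (2*(⅖)*(67/5))*109 - 113 = (268/25)*109 - 113 = 29212/25 - 113 = 26387/25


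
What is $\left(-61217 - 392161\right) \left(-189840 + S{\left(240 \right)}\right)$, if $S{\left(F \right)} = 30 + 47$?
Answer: $86034369414$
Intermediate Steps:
$S{\left(F \right)} = 77$
$\left(-61217 - 392161\right) \left(-189840 + S{\left(240 \right)}\right) = \left(-61217 - 392161\right) \left(-189840 + 77\right) = \left(-453378\right) \left(-189763\right) = 86034369414$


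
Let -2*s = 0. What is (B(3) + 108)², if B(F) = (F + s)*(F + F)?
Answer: 15876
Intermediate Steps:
s = 0 (s = -½*0 = 0)
B(F) = 2*F² (B(F) = (F + 0)*(F + F) = F*(2*F) = 2*F²)
(B(3) + 108)² = (2*3² + 108)² = (2*9 + 108)² = (18 + 108)² = 126² = 15876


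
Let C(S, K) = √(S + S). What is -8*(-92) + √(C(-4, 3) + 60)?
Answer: 736 + √(60 + 2*I*√2) ≈ 743.75 + 0.18252*I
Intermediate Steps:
C(S, K) = √2*√S (C(S, K) = √(2*S) = √2*√S)
-8*(-92) + √(C(-4, 3) + 60) = -8*(-92) + √(√2*√(-4) + 60) = 736 + √(√2*(2*I) + 60) = 736 + √(2*I*√2 + 60) = 736 + √(60 + 2*I*√2)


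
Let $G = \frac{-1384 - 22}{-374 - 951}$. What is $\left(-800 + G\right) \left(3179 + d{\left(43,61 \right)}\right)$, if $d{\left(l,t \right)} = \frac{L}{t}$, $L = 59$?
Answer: $- \frac{3366294212}{1325} \approx -2.5406 \cdot 10^{6}$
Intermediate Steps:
$d{\left(l,t \right)} = \frac{59}{t}$
$G = \frac{1406}{1325}$ ($G = - \frac{1406}{-1325} = \left(-1406\right) \left(- \frac{1}{1325}\right) = \frac{1406}{1325} \approx 1.0611$)
$\left(-800 + G\right) \left(3179 + d{\left(43,61 \right)}\right) = \left(-800 + \frac{1406}{1325}\right) \left(3179 + \frac{59}{61}\right) = - \frac{1058594 \left(3179 + 59 \cdot \frac{1}{61}\right)}{1325} = - \frac{1058594 \left(3179 + \frac{59}{61}\right)}{1325} = \left(- \frac{1058594}{1325}\right) \frac{193978}{61} = - \frac{3366294212}{1325}$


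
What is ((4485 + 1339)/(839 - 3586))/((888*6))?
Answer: -364/914751 ≈ -0.00039792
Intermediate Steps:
((4485 + 1339)/(839 - 3586))/((888*6)) = (5824/(-2747))/5328 = (5824*(-1/2747))*(1/5328) = -5824/2747*1/5328 = -364/914751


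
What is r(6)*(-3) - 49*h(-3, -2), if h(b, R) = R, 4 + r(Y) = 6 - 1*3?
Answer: 101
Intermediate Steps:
r(Y) = -1 (r(Y) = -4 + (6 - 1*3) = -4 + (6 - 3) = -4 + 3 = -1)
r(6)*(-3) - 49*h(-3, -2) = -1*(-3) - 49*(-2) = 3 + 98 = 101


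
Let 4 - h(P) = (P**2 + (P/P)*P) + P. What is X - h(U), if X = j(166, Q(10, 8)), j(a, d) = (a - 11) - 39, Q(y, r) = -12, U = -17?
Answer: 367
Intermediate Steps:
h(P) = 4 - P**2 - 2*P (h(P) = 4 - ((P**2 + (P/P)*P) + P) = 4 - ((P**2 + 1*P) + P) = 4 - ((P**2 + P) + P) = 4 - ((P + P**2) + P) = 4 - (P**2 + 2*P) = 4 + (-P**2 - 2*P) = 4 - P**2 - 2*P)
j(a, d) = -50 + a (j(a, d) = (-11 + a) - 39 = -50 + a)
X = 116 (X = -50 + 166 = 116)
X - h(U) = 116 - (4 - 1*(-17)**2 - 2*(-17)) = 116 - (4 - 1*289 + 34) = 116 - (4 - 289 + 34) = 116 - 1*(-251) = 116 + 251 = 367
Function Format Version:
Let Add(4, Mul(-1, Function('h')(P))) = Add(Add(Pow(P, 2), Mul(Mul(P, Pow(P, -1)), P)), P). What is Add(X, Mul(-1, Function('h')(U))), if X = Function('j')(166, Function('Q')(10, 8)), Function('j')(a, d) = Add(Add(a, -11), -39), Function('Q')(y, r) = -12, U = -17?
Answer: 367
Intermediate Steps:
Function('h')(P) = Add(4, Mul(-1, Pow(P, 2)), Mul(-2, P)) (Function('h')(P) = Add(4, Mul(-1, Add(Add(Pow(P, 2), Mul(Mul(P, Pow(P, -1)), P)), P))) = Add(4, Mul(-1, Add(Add(Pow(P, 2), Mul(1, P)), P))) = Add(4, Mul(-1, Add(Add(Pow(P, 2), P), P))) = Add(4, Mul(-1, Add(Add(P, Pow(P, 2)), P))) = Add(4, Mul(-1, Add(Pow(P, 2), Mul(2, P)))) = Add(4, Add(Mul(-1, Pow(P, 2)), Mul(-2, P))) = Add(4, Mul(-1, Pow(P, 2)), Mul(-2, P)))
Function('j')(a, d) = Add(-50, a) (Function('j')(a, d) = Add(Add(-11, a), -39) = Add(-50, a))
X = 116 (X = Add(-50, 166) = 116)
Add(X, Mul(-1, Function('h')(U))) = Add(116, Mul(-1, Add(4, Mul(-1, Pow(-17, 2)), Mul(-2, -17)))) = Add(116, Mul(-1, Add(4, Mul(-1, 289), 34))) = Add(116, Mul(-1, Add(4, -289, 34))) = Add(116, Mul(-1, -251)) = Add(116, 251) = 367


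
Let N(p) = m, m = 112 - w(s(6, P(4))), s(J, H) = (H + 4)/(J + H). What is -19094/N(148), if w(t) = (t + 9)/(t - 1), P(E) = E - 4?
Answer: -19094/141 ≈ -135.42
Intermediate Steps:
P(E) = -4 + E
s(J, H) = (4 + H)/(H + J)
w(t) = (9 + t)/(-1 + t)
m = 141 (m = 112 - (9 + (4 + (-4 + 4))/((-4 + 4) + 6))/(-1 + (4 + (-4 + 4))/((-4 + 4) + 6)) = 112 - (9 + (4 + 0)/(0 + 6))/(-1 + (4 + 0)/(0 + 6)) = 112 - (9 + 4/6)/(-1 + 4/6) = 112 - (9 + (⅙)*4)/(-1 + (⅙)*4) = 112 - (9 + ⅔)/(-1 + ⅔) = 112 - 29/((-⅓)*3) = 112 - (-3)*29/3 = 112 - 1*(-29) = 112 + 29 = 141)
N(p) = 141
-19094/N(148) = -19094/141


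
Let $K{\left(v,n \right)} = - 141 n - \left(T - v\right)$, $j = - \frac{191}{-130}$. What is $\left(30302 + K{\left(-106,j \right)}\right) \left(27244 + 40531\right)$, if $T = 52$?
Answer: $\frac{52753199895}{26} \approx 2.029 \cdot 10^{9}$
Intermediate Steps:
$j = \frac{191}{130}$ ($j = \left(-191\right) \left(- \frac{1}{130}\right) = \frac{191}{130} \approx 1.4692$)
$K{\left(v,n \right)} = -52 + v - 141 n$ ($K{\left(v,n \right)} = - 141 n + \left(v - 52\right) = - 141 n + \left(-52 + v\right) = -52 + v - 141 n$)
$\left(30302 + K{\left(-106,j \right)}\right) \left(27244 + 40531\right) = \left(30302 - \frac{47471}{130}\right) \left(27244 + 40531\right) = \left(30302 - \frac{47471}{130}\right) 67775 = \frac{3891789}{130} \cdot 67775 = \frac{52753199895}{26}$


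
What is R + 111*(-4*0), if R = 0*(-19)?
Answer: 0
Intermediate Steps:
R = 0
R + 111*(-4*0) = 0 + 111*(-4*0) = 0 + 111*0 = 0 + 0 = 0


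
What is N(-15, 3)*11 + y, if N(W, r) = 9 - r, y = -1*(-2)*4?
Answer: 74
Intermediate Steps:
y = 8 (y = 2*4 = 8)
N(-15, 3)*11 + y = (9 - 1*3)*11 + 8 = (9 - 3)*11 + 8 = 6*11 + 8 = 66 + 8 = 74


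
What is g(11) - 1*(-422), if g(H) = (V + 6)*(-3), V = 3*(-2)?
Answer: 422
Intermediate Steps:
V = -6
g(H) = 0 (g(H) = (-6 + 6)*(-3) = 0*(-3) = 0)
g(11) - 1*(-422) = 0 - 1*(-422) = 0 + 422 = 422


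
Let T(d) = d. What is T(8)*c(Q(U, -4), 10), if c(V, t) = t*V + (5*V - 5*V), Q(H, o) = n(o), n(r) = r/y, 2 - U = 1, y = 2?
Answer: -160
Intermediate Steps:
U = 1 (U = 2 - 1*1 = 2 - 1 = 1)
n(r) = r/2
Q(H, o) = o/2
c(V, t) = V*t (c(V, t) = V*t + 0 = V*t)
T(8)*c(Q(U, -4), 10) = 8*(((½)*(-4))*10) = 8*(-2*10) = 8*(-20) = -160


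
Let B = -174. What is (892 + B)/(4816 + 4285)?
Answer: 718/9101 ≈ 0.078892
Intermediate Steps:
(892 + B)/(4816 + 4285) = (892 - 174)/(4816 + 4285) = 718/9101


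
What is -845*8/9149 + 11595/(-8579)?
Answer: -164076695/78489271 ≈ -2.0904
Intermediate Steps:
-845*8/9149 + 11595/(-8579) = -6760*1/9149 + 11595*(-1/8579) = -6760/9149 - 11595/8579 = -164076695/78489271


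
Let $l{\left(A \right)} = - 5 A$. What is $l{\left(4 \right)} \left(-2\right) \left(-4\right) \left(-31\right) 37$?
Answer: $183520$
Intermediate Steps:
$l{\left(4 \right)} \left(-2\right) \left(-4\right) \left(-31\right) 37 = \left(-5\right) 4 \left(-2\right) \left(-4\right) \left(-31\right) 37 = \left(-20\right) \left(-2\right) \left(-4\right) \left(-31\right) 37 = 40 \left(-4\right) \left(-31\right) 37 = \left(-160\right) \left(-31\right) 37 = 4960 \cdot 37 = 183520$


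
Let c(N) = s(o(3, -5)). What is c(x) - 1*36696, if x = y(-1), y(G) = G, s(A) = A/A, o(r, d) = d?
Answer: -36695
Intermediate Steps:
s(A) = 1
x = -1
c(N) = 1
c(x) - 1*36696 = 1 - 1*36696 = 1 - 36696 = -36695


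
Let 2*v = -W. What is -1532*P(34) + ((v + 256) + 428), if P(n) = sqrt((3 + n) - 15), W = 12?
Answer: 678 - 1532*sqrt(22) ≈ -6507.7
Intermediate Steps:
v = -6 (v = (-1*12)/2 = (1/2)*(-12) = -6)
P(n) = sqrt(-12 + n)
-1532*P(34) + ((v + 256) + 428) = -1532*sqrt(-12 + 34) + ((-6 + 256) + 428) = -1532*sqrt(22) + (250 + 428) = -1532*sqrt(22) + 678 = 678 - 1532*sqrt(22)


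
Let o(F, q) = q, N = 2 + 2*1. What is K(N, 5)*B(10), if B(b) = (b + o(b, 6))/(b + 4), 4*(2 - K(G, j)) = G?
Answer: 8/7 ≈ 1.1429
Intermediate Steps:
N = 4 (N = 2 + 2 = 4)
K(G, j) = 2 - G/4
B(b) = (6 + b)/(4 + b) (B(b) = (b + 6)/(b + 4) = (6 + b)/(4 + b))
K(N, 5)*B(10) = (2 - 1/4*4)*((6 + 10)/(4 + 10)) = (2 - 1)*(16/14) = 1*((1/14)*16) = 1*(8/7) = 8/7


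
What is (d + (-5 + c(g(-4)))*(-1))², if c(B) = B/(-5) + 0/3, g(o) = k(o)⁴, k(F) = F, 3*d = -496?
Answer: 2679769/225 ≈ 11910.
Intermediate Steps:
d = -496/3 (d = (⅓)*(-496) = -496/3 ≈ -165.33)
g(o) = o⁴
c(B) = -B/5 (c(B) = B*(-⅕) + 0*(⅓) = -B/5 + 0 = -B/5)
(d + (-5 + c(g(-4)))*(-1))² = (-496/3 + (-5 - ⅕*(-4)⁴)*(-1))² = (-496/3 + (-5 - ⅕*256)*(-1))² = (-496/3 + (-5 - 256/5)*(-1))² = (-496/3 - 281/5*(-1))² = (-496/3 + 281/5)² = (-1637/15)² = 2679769/225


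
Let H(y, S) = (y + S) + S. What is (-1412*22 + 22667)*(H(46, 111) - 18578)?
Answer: 153749070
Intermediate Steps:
H(y, S) = y + 2*S (H(y, S) = (S + y) + S = y + 2*S)
(-1412*22 + 22667)*(H(46, 111) - 18578) = (-1412*22 + 22667)*((46 + 2*111) - 18578) = (-31064 + 22667)*((46 + 222) - 18578) = -8397*(268 - 18578) = -8397*(-18310) = 153749070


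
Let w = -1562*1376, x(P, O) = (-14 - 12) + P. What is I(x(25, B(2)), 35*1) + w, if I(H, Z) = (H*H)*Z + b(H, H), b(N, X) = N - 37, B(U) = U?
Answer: -2149315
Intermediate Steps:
b(N, X) = -37 + N
x(P, O) = -26 + P
I(H, Z) = -37 + H + Z*H² (I(H, Z) = (H*H)*Z + (-37 + H) = H²*Z + (-37 + H) = Z*H² + (-37 + H) = -37 + H + Z*H²)
w = -2149312
I(x(25, B(2)), 35*1) + w = (-37 + (-26 + 25) + (35*1)*(-26 + 25)²) - 2149312 = (-37 - 1 + 35*(-1)²) - 2149312 = (-37 - 1 + 35*1) - 2149312 = (-37 - 1 + 35) - 2149312 = -3 - 2149312 = -2149315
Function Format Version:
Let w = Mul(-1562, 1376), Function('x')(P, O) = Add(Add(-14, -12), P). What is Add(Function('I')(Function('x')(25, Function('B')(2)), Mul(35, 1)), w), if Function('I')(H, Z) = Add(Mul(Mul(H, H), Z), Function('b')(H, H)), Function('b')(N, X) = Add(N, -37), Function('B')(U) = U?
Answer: -2149315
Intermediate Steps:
Function('b')(N, X) = Add(-37, N)
Function('x')(P, O) = Add(-26, P)
Function('I')(H, Z) = Add(-37, H, Mul(Z, Pow(H, 2))) (Function('I')(H, Z) = Add(Mul(Mul(H, H), Z), Add(-37, H)) = Add(Mul(Pow(H, 2), Z), Add(-37, H)) = Add(Mul(Z, Pow(H, 2)), Add(-37, H)) = Add(-37, H, Mul(Z, Pow(H, 2))))
w = -2149312
Add(Function('I')(Function('x')(25, Function('B')(2)), Mul(35, 1)), w) = Add(Add(-37, Add(-26, 25), Mul(Mul(35, 1), Pow(Add(-26, 25), 2))), -2149312) = Add(Add(-37, -1, Mul(35, Pow(-1, 2))), -2149312) = Add(Add(-37, -1, Mul(35, 1)), -2149312) = Add(Add(-37, -1, 35), -2149312) = Add(-3, -2149312) = -2149315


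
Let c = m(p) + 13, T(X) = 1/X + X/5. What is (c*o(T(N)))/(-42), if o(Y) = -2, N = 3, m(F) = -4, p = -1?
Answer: 3/7 ≈ 0.42857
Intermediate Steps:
T(X) = 1/X + X/5 (T(X) = 1/X + X*(1/5) = 1/X + X/5)
c = 9 (c = -4 + 13 = 9)
(c*o(T(N)))/(-42) = (9*(-2))/(-42) = -18*(-1/42) = 3/7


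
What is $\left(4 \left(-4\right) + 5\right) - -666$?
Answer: $655$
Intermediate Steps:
$\left(4 \left(-4\right) + 5\right) - -666 = \left(-16 + 5\right) + 666 = -11 + 666 = 655$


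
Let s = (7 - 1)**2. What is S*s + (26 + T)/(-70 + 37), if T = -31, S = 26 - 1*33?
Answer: -8311/33 ≈ -251.85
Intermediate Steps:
S = -7 (S = 26 - 33 = -7)
s = 36 (s = 6**2 = 36)
S*s + (26 + T)/(-70 + 37) = -7*36 + (26 - 31)/(-70 + 37) = -252 - 5/(-33) = -252 - 5*(-1/33) = -252 + 5/33 = -8311/33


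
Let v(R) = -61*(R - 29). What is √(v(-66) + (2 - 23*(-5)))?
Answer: 2*√1478 ≈ 76.890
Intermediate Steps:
v(R) = 1769 - 61*R (v(R) = -61*(-29 + R) = 1769 - 61*R)
√(v(-66) + (2 - 23*(-5))) = √((1769 - 61*(-66)) + (2 - 23*(-5))) = √((1769 + 4026) + (2 + 115)) = √(5795 + 117) = √5912 = 2*√1478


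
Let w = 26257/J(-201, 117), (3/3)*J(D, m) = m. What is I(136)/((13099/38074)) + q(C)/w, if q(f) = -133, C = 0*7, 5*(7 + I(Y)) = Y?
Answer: 14278777589/245671745 ≈ 58.121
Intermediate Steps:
I(Y) = -7 + Y/5
C = 0
J(D, m) = m
w = 26257/117 ≈ 224.42
I(136)/((13099/38074)) + q(C)/w = (-7 + (1/5)*136)/((13099/38074)) - 133/26257/117 = (-7 + 136/5)/((13099*(1/38074))) - 133*117/26257 = 101/(5*(13099/38074)) - 2223/3751 = (101/5)*(38074/13099) - 2223/3751 = 3845474/65495 - 2223/3751 = 14278777589/245671745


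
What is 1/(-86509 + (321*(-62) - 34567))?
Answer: -1/140978 ≈ -7.0933e-6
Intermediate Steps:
1/(-86509 + (321*(-62) - 34567)) = 1/(-86509 + (-19902 - 34567)) = 1/(-86509 - 54469) = 1/(-140978) = -1/140978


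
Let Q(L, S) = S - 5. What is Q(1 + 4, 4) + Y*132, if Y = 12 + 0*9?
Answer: 1583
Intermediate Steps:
Q(L, S) = -5 + S
Y = 12 (Y = 12 + 0 = 12)
Q(1 + 4, 4) + Y*132 = (-5 + 4) + 12*132 = -1 + 1584 = 1583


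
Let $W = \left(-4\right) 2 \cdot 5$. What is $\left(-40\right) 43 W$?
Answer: $68800$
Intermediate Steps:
$W = -40$ ($W = \left(-8\right) 5 = -40$)
$\left(-40\right) 43 W = \left(-40\right) 43 \left(-40\right) = \left(-1720\right) \left(-40\right) = 68800$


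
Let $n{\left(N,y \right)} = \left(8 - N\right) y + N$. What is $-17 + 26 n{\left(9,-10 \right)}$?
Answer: $477$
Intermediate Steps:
$n{\left(N,y \right)} = N + y \left(8 - N\right)$ ($n{\left(N,y \right)} = y \left(8 - N\right) + N = N + y \left(8 - N\right)$)
$-17 + 26 n{\left(9,-10 \right)} = -17 + 26 \left(9 + 8 \left(-10\right) - 9 \left(-10\right)\right) = -17 + 26 \left(9 - 80 + 90\right) = -17 + 26 \cdot 19 = -17 + 494 = 477$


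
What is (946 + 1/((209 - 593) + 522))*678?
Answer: 14752037/23 ≈ 6.4139e+5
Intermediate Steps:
(946 + 1/((209 - 593) + 522))*678 = (946 + 1/(-384 + 522))*678 = (946 + 1/138)*678 = (130549/138)*678 = 14752037/23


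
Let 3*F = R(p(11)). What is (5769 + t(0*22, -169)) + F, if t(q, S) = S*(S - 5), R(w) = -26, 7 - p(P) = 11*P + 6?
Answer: 105499/3 ≈ 35166.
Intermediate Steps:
p(P) = 1 - 11*P (p(P) = 7 - (11*P + 6) = 7 - (6 + 11*P) = 7 + (-6 - 11*P) = 1 - 11*P)
t(q, S) = S*(-5 + S)
F = -26/3 (F = (⅓)*(-26) = -26/3 ≈ -8.6667)
(5769 + t(0*22, -169)) + F = (5769 - 169*(-5 - 169)) - 26/3 = (5769 - 169*(-174)) - 26/3 = (5769 + 29406) - 26/3 = 35175 - 26/3 = 105499/3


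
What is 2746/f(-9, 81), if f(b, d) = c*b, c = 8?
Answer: -1373/36 ≈ -38.139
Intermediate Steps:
f(b, d) = 8*b
2746/f(-9, 81) = 2746/((8*(-9))) = 2746/(-72) = 2746*(-1/72) = -1373/36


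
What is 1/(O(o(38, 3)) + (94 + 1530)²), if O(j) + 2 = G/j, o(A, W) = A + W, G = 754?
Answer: 41/108133088 ≈ 3.7916e-7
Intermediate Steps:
O(j) = -2 + 754/j
1/(O(o(38, 3)) + (94 + 1530)²) = 1/((-2 + 754/(38 + 3)) + (94 + 1530)²) = 1/((-2 + 754/41) + 1624²) = 1/((-2 + 754*(1/41)) + 2637376) = 1/((-2 + 754/41) + 2637376) = 1/(672/41 + 2637376) = 1/(108133088/41) = 41/108133088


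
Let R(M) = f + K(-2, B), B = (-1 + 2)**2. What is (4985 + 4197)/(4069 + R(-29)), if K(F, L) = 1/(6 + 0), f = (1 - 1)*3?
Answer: 55092/24415 ≈ 2.2565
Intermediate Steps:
B = 1 (B = 1**2 = 1)
f = 0 (f = 0*3 = 0)
K(F, L) = 1/6
R(M) = 1/6 (R(M) = 0 + 1/6 = 1/6)
(4985 + 4197)/(4069 + R(-29)) = (4985 + 4197)/(4069 + 1/6) = 9182/(24415/6) = 9182*(6/24415) = 55092/24415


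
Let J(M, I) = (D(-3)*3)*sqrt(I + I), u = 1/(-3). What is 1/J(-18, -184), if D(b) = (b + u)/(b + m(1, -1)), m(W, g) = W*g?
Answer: -I*sqrt(23)/230 ≈ -0.020851*I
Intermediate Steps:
u = -1/3 ≈ -0.33333
D(b) = (-1/3 + b)/(-1 + b) (D(b) = (b - 1/3)/(b + 1*(-1)) = (-1/3 + b)/(b - 1) = (-1/3 + b)/(-1 + b))
J(M, I) = 5*sqrt(2)*sqrt(I)/2 (J(M, I) = (((-1/3 - 3)/(-1 - 3))*3)*sqrt(I + I) = ((-10/3/(-4))*3)*sqrt(2*I) = (-1/4*(-10/3)*3)*(sqrt(2)*sqrt(I)) = ((5/6)*3)*(sqrt(2)*sqrt(I)) = 5*(sqrt(2)*sqrt(I))/2 = 5*sqrt(2)*sqrt(I)/2)
1/J(-18, -184) = 1/(5*sqrt(2)*sqrt(-184)/2) = 1/(5*sqrt(2)*(2*I*sqrt(46))/2) = 1/(10*I*sqrt(23)) = -I*sqrt(23)/230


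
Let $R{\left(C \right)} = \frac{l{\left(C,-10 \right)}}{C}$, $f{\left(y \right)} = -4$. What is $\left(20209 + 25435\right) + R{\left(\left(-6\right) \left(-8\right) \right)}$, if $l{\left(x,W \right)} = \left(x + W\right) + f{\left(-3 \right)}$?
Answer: $\frac{1095473}{24} \approx 45645.0$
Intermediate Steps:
$l{\left(x,W \right)} = -4 + W + x$ ($l{\left(x,W \right)} = \left(x + W\right) - 4 = \left(W + x\right) - 4 = -4 + W + x$)
$R{\left(C \right)} = \frac{-14 + C}{C}$ ($R{\left(C \right)} = \frac{-4 - 10 + C}{C} = \frac{-14 + C}{C}$)
$\left(20209 + 25435\right) + R{\left(\left(-6\right) \left(-8\right) \right)} = \left(20209 + 25435\right) + \frac{-14 - -48}{\left(-6\right) \left(-8\right)} = 45644 + \frac{-14 + 48}{48} = 45644 + \frac{1}{48} \cdot 34 = 45644 + \frac{17}{24} = \frac{1095473}{24}$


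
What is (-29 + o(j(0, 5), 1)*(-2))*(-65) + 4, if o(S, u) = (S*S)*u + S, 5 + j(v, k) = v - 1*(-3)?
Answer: 2149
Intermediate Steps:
j(v, k) = -2 + v (j(v, k) = -5 + (v - 1*(-3)) = -5 + (v + 3) = -5 + (3 + v) = -2 + v)
o(S, u) = S + u*S² (o(S, u) = S²*u + S = u*S² + S = S + u*S²)
(-29 + o(j(0, 5), 1)*(-2))*(-65) + 4 = (-29 + ((-2 + 0)*(1 + (-2 + 0)*1))*(-2))*(-65) + 4 = (-29 - 2*(1 - 2*1)*(-2))*(-65) + 4 = (-29 - 2*(1 - 2)*(-2))*(-65) + 4 = (-29 - 2*(-1)*(-2))*(-65) + 4 = (-29 + 2*(-2))*(-65) + 4 = (-29 - 4)*(-65) + 4 = -33*(-65) + 4 = 2145 + 4 = 2149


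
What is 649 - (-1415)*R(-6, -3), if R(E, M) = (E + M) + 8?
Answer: -766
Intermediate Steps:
R(E, M) = 8 + E + M
649 - (-1415)*R(-6, -3) = 649 - (-1415)*(8 - 6 - 3) = 649 - (-1415)*(-1) = 649 - 283*5 = 649 - 1415 = -766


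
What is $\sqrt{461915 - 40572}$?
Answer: $\sqrt{421343} \approx 649.11$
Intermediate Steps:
$\sqrt{461915 - 40572} = \sqrt{421343}$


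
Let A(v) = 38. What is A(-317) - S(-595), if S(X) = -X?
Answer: -557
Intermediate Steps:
A(-317) - S(-595) = 38 - (-1)*(-595) = 38 - 1*595 = 38 - 595 = -557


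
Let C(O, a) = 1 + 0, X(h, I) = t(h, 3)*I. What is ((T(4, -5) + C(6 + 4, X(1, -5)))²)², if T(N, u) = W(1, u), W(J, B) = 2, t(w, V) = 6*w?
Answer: 81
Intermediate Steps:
X(h, I) = 6*I*h (X(h, I) = (6*h)*I = 6*I*h)
T(N, u) = 2
C(O, a) = 1
((T(4, -5) + C(6 + 4, X(1, -5)))²)² = ((2 + 1)²)² = (3²)² = 9² = 81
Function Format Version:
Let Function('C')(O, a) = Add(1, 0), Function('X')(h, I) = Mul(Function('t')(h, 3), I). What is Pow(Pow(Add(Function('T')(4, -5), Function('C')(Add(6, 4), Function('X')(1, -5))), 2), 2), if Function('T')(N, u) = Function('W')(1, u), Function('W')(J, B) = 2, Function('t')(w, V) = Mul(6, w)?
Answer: 81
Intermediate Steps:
Function('X')(h, I) = Mul(6, I, h) (Function('X')(h, I) = Mul(Mul(6, h), I) = Mul(6, I, h))
Function('T')(N, u) = 2
Function('C')(O, a) = 1
Pow(Pow(Add(Function('T')(4, -5), Function('C')(Add(6, 4), Function('X')(1, -5))), 2), 2) = Pow(Pow(Add(2, 1), 2), 2) = Pow(Pow(3, 2), 2) = Pow(9, 2) = 81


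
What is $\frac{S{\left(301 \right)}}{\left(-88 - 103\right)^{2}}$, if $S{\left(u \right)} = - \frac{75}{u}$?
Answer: $- \frac{75}{10980781} \approx -6.8301 \cdot 10^{-6}$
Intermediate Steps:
$\frac{S{\left(301 \right)}}{\left(-88 - 103\right)^{2}} = \frac{\left(-75\right) \frac{1}{301}}{\left(-88 - 103\right)^{2}} = \frac{\left(-75\right) \frac{1}{301}}{\left(-191\right)^{2}} = - \frac{75}{301 \cdot 36481} = \left(- \frac{75}{301}\right) \frac{1}{36481} = - \frac{75}{10980781}$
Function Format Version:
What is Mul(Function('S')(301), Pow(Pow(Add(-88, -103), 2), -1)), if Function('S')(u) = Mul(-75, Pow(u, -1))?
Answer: Rational(-75, 10980781) ≈ -6.8301e-6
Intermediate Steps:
Mul(Function('S')(301), Pow(Pow(Add(-88, -103), 2), -1)) = Mul(Mul(-75, Pow(301, -1)), Pow(Pow(Add(-88, -103), 2), -1)) = Mul(Mul(-75, Rational(1, 301)), Pow(Pow(-191, 2), -1)) = Mul(Rational(-75, 301), Pow(36481, -1)) = Mul(Rational(-75, 301), Rational(1, 36481)) = Rational(-75, 10980781)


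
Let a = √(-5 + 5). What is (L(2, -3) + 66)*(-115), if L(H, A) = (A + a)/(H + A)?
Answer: -7935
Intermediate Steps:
a = 0 (a = √0 = 0)
L(H, A) = A/(A + H) (L(H, A) = (A + 0)/(H + A) = A/(A + H))
(L(2, -3) + 66)*(-115) = (-3/(-3 + 2) + 66)*(-115) = (-3/(-1) + 66)*(-115) = (-3*(-1) + 66)*(-115) = (3 + 66)*(-115) = 69*(-115) = -7935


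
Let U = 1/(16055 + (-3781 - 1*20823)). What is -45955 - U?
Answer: -392869294/8549 ≈ -45955.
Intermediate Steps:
U = -1/8549 (U = 1/(16055 + (-3781 - 20823)) = 1/(16055 - 24604) = 1/(-8549) = -1/8549 ≈ -0.00011697)
-45955 - U = -45955 - 1*(-1/8549) = -45955 + 1/8549 = -392869294/8549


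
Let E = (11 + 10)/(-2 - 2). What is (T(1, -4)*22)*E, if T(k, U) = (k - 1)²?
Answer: 0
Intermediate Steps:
E = -21/4 (E = 21/(-4) = 21*(-¼) = -21/4 ≈ -5.2500)
T(k, U) = (-1 + k)²
(T(1, -4)*22)*E = ((-1 + 1)²*22)*(-21/4) = (0²*22)*(-21/4) = (0*22)*(-21/4) = 0*(-21/4) = 0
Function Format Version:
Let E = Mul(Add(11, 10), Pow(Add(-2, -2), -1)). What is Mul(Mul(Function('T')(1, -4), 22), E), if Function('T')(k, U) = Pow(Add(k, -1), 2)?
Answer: 0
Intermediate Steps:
E = Rational(-21, 4) (E = Mul(21, Pow(-4, -1)) = Mul(21, Rational(-1, 4)) = Rational(-21, 4) ≈ -5.2500)
Function('T')(k, U) = Pow(Add(-1, k), 2)
Mul(Mul(Function('T')(1, -4), 22), E) = Mul(Mul(Pow(Add(-1, 1), 2), 22), Rational(-21, 4)) = Mul(Mul(Pow(0, 2), 22), Rational(-21, 4)) = Mul(Mul(0, 22), Rational(-21, 4)) = Mul(0, Rational(-21, 4)) = 0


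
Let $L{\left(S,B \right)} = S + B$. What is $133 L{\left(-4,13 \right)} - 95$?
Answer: $1102$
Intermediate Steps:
$L{\left(S,B \right)} = B + S$
$133 L{\left(-4,13 \right)} - 95 = 133 \left(13 - 4\right) - 95 = 133 \cdot 9 - 95 = 1197 - 95 = 1102$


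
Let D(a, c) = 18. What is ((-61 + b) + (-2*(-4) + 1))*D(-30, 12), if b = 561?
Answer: 9162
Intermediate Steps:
((-61 + b) + (-2*(-4) + 1))*D(-30, 12) = ((-61 + 561) + (-2*(-4) + 1))*18 = (500 + (8 + 1))*18 = (500 + 9)*18 = 509*18 = 9162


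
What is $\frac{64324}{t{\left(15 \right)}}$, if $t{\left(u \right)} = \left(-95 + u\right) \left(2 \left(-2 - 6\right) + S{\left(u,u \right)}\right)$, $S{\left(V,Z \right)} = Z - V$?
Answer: $\frac{16081}{320} \approx 50.253$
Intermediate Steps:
$t{\left(u \right)} = 1520 - 16 u$ ($t{\left(u \right)} = \left(-95 + u\right) \left(2 \left(-2 - 6\right) + \left(u - u\right)\right) = \left(-95 + u\right) \left(2 \left(-8\right) + 0\right) = \left(-95 + u\right) \left(-16 + 0\right) = \left(-95 + u\right) \left(-16\right) = 1520 - 16 u$)
$\frac{64324}{t{\left(15 \right)}} = \frac{64324}{1520 - 240} = \frac{64324}{1280} = 64324 \cdot \frac{1}{1280} = \frac{16081}{320}$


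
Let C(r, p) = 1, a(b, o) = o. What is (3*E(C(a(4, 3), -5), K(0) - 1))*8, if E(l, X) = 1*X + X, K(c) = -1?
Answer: -96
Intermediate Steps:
E(l, X) = 2*X (E(l, X) = X + X = 2*X)
(3*E(C(a(4, 3), -5), K(0) - 1))*8 = (3*(2*(-1 - 1)))*8 = (3*(2*(-2)))*8 = (3*(-4))*8 = -12*8 = -96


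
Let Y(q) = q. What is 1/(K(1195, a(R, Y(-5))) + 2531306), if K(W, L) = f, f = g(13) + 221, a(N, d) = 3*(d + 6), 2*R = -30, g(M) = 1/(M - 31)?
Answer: 18/45567485 ≈ 3.9502e-7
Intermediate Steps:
g(M) = 1/(-31 + M)
R = -15 (R = (½)*(-30) = -15)
a(N, d) = 18 + 3*d (a(N, d) = 3*(6 + d) = 18 + 3*d)
f = 3977/18 (f = 1/(-31 + 13) + 221 = 1/(-18) + 221 = -1/18 + 221 = 3977/18 ≈ 220.94)
K(W, L) = 3977/18
1/(K(1195, a(R, Y(-5))) + 2531306) = 1/(3977/18 + 2531306) = 1/(45567485/18) = 18/45567485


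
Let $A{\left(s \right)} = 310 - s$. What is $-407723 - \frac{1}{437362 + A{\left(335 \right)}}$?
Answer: $- \frac{178312353652}{437337} \approx -4.0772 \cdot 10^{5}$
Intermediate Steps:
$-407723 - \frac{1}{437362 + A{\left(335 \right)}} = -407723 - \frac{1}{437362 + \left(310 - 335\right)} = -407723 - \frac{1}{437362 - 25} = -407723 - \frac{1}{437337} = - \frac{178312353652}{437337}$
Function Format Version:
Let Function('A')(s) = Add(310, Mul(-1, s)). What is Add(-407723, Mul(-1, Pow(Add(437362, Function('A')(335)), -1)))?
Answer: Rational(-178312353652, 437337) ≈ -4.0772e+5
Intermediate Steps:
Add(-407723, Mul(-1, Pow(Add(437362, Function('A')(335)), -1))) = Add(-407723, Mul(-1, Pow(Add(437362, Add(310, Mul(-1, 335))), -1))) = Add(-407723, Mul(-1, Pow(Add(437362, Add(310, -335)), -1))) = Add(-407723, Mul(-1, Pow(Add(437362, -25), -1))) = Add(-407723, Mul(-1, Pow(437337, -1))) = Add(-407723, Mul(-1, Rational(1, 437337))) = Add(-407723, Rational(-1, 437337)) = Rational(-178312353652, 437337)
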